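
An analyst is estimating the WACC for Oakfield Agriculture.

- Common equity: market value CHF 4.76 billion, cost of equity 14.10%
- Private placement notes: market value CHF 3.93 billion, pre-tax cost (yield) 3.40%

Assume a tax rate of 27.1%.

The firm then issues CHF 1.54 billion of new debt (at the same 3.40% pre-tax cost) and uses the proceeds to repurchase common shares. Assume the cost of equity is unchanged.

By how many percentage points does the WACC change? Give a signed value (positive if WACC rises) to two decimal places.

-2.06 pp

Current WACC:
Total capital V = 4.76 + 3.93 = 8.69.
Equity: weight = 4.76/8.69 = 0.5478; cost = 14.1%.
Private placement notes: weight = 3.93/8.69 = 0.4522; after-tax cost = 3.4% × (1 − 27.1%) = 2.4786%.
WACC = 0.5478 × 14.1000% + 0.4522 × 2.4786% = 8.8443%.
After the change:
Total capital V = 3.22 + 5.47 = 8.69.
Equity: weight = 3.22/8.69 = 0.3705; cost = 14.1%.
Private placement notes: weight = 5.47/8.69 = 0.6295; after-tax cost = 3.4% × (1 − 27.1%) = 2.4786%.
WACC = 0.3705 × 14.1000% + 0.6295 × 2.4786% = 6.7848%.
Change in WACC = 6.7848% − 8.8443% = -2.0595 pp.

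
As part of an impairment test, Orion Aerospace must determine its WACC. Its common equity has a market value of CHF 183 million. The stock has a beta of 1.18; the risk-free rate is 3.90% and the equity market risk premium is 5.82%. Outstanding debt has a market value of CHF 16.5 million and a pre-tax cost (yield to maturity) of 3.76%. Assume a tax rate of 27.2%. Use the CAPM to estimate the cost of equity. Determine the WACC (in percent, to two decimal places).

Cost of equity via CAPM: Re = 3.9% + 1.18 × 5.82% = 10.7676%.
Total capital V = 183 + 16.5 = 199.5.
Equity: weight = 183/199.5 = 0.9173; cost = 10.7676%.
Debt: weight = 16.5/199.5 = 0.0827; after-tax cost = 3.76% × (1 − 27.2%) = 2.7373%.
WACC = 0.9173 × 10.7676% + 0.0827 × 2.7373% = 10.1034%.

10.10%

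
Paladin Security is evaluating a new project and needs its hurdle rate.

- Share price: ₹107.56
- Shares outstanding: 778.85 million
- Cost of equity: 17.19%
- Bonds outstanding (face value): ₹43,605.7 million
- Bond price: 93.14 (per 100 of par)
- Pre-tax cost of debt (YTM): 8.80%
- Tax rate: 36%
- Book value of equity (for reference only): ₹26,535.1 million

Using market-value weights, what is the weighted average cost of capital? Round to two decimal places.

13.42%

Market value of equity E = 107.56 × 778.85m = 83773.106m. Market value of debt D = 43605.7m × 93.14/100 = 40614.34898m.
Total capital V = 83773.106 + 40614.34898 = 124387.45498.
Equity: weight = 83773.106/124387.45498 = 0.6735; cost = 17.19%.
Bonds outstanding: weight = 40614.34898/124387.45498 = 0.3265; after-tax cost = 8.8% × (1 − 36%) = 5.6320%.
WACC = 0.6735 × 17.1900% + 0.3265 × 5.6320% = 13.4161%.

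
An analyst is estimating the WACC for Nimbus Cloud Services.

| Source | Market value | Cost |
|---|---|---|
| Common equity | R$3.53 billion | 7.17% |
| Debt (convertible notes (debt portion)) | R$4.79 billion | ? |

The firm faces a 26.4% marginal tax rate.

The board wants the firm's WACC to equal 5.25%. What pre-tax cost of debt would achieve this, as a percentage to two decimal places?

Total capital V = 3.53 + 4.79 = 8.32.
Equity weight = 3.53/8.32 = 0.4243.
Convertible notes (debt portion) weight = 4.79/8.32 = 0.5757.
Equity contribution = 0.4243 × 7.17% = 3.0421%.
Remaining for debt = 5.25% − 3.0421% = 2.2079%.
Rd × (1 − 26.4%) × 0.5757 = 2.2079%  ⇒  Rd = 5.2107%.

5.21%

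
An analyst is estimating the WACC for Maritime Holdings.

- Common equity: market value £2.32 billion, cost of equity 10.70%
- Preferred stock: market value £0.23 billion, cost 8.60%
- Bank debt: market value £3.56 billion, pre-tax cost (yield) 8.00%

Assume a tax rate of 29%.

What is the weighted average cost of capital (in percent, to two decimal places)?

7.70%

Total capital V = 2.32 + 0.23 + 3.56 = 6.11.
Equity: weight = 2.32/6.11 = 0.3797; cost = 10.7%.
Preferred: weight = 0.23/6.11 = 0.0376; cost = 8.6%.
Bank debt: weight = 3.56/6.11 = 0.5827; after-tax cost = 8% × (1 − 29%) = 5.6800%.
WACC = 0.3797 × 10.7000% + 0.0376 × 8.6000% + 0.5827 × 5.6800% = 7.6960%.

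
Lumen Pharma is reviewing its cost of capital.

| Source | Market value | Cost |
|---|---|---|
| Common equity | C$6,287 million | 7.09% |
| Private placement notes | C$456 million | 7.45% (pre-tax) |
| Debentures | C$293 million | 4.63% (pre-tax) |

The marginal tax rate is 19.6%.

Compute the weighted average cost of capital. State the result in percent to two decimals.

Total capital V = 6287 + 456 + 293 = 7036.
Equity: weight = 6287/7036 = 0.8935; cost = 7.09%.
Private placement notes: weight = 456/7036 = 0.0648; after-tax cost = 7.45% × (1 − 19.6%) = 5.9898%.
Debentures: weight = 293/7036 = 0.0416; after-tax cost = 4.63% × (1 − 19.6%) = 3.7225%.
WACC = 0.8935 × 7.0900% + 0.0648 × 5.9898% + 0.0416 × 3.7225% = 6.8785%.

6.88%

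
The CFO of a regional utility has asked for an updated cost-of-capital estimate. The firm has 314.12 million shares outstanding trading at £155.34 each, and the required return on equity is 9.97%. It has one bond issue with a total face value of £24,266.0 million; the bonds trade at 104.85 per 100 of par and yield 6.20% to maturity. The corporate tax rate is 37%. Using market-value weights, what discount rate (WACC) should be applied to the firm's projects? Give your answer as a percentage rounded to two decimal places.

Market value of equity E = 155.34 × 314.12m = 48795.4008m. Market value of debt D = 24266m × 104.85/100 = 25442.901m.
Total capital V = 48795.4008 + 25442.901 = 74238.3018.
Equity: weight = 48795.4008/74238.3018 = 0.6573; cost = 9.97%.
Bonds outstanding: weight = 25442.901/74238.3018 = 0.3427; after-tax cost = 6.2% × (1 − 37%) = 3.9060%.
WACC = 0.6573 × 9.9700% + 0.3427 × 3.9060% = 7.8917%.

7.89%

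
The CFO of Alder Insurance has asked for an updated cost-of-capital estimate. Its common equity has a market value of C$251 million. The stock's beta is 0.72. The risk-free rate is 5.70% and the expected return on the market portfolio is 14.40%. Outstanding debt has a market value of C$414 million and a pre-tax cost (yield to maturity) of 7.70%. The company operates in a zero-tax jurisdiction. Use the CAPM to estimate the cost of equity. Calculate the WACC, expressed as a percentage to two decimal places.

Market risk premium = 14.4% − 5.7% = 8.7%.
Cost of equity via CAPM: Re = 5.7% + 0.72 × 8.7% = 11.9640%.
Total capital V = 251 + 414 = 665.
Equity: weight = 251/665 = 0.3774; cost = 11.964%.
Debt: weight = 414/665 = 0.6226; after-tax cost = 7.7% × (1 − 0%) = 7.7000%.
WACC = 0.3774 × 11.9640% + 0.6226 × 7.7000% = 9.3094%.

9.31%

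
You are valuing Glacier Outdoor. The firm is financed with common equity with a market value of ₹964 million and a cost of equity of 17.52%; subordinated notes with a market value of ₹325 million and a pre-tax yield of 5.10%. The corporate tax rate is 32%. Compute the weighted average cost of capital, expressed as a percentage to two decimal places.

13.98%

Total capital V = 964 + 325 = 1289.
Equity: weight = 964/1289 = 0.7479; cost = 17.52%.
Subordinated notes: weight = 325/1289 = 0.2521; after-tax cost = 5.1% × (1 − 32%) = 3.4680%.
WACC = 0.7479 × 17.5200% + 0.2521 × 3.4680% = 13.9770%.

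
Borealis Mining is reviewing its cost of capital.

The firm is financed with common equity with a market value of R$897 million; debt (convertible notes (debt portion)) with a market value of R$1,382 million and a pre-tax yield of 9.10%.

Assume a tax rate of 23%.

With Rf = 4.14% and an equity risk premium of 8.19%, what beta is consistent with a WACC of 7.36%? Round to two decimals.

Total capital V = 897 + 1382 = 2279.
Equity weight = 897/2279 = 0.3936.
Convertible notes (debt portion) weight = 1382/2279 = 0.6064.
Debt contribution = 0.6064 × 9.1% × (1 − 23%) = 4.2491%.
Required equity contribution = 7.36% − 4.2491% = 3.1109%  ⇒  Re = 7.9039%.
CAPM: 7.9039% = 4.14% + β × 8.19%  ⇒  β = 0.4596.

0.46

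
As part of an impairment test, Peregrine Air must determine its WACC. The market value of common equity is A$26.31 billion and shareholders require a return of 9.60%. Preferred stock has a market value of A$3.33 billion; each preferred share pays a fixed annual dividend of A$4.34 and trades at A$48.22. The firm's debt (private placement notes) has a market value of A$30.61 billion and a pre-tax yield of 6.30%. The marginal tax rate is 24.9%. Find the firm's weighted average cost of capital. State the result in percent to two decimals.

7.09%

Cost of preferred: Rp = 4.34 / 48.22 = 9.0004%.
Total capital V = 26.31 + 3.33 + 30.61 = 60.25.
Equity: weight = 26.31/60.25 = 0.4367; cost = 9.6%.
Preferred: weight = 3.33/60.25 = 0.0553; cost = 9.0004%.
Private placement notes: weight = 30.61/60.25 = 0.5080; after-tax cost = 6.3% × (1 − 24.9%) = 4.7313%.
WACC = 0.4367 × 9.6000% + 0.0553 × 9.0004% + 0.5080 × 4.7313% = 7.0933%.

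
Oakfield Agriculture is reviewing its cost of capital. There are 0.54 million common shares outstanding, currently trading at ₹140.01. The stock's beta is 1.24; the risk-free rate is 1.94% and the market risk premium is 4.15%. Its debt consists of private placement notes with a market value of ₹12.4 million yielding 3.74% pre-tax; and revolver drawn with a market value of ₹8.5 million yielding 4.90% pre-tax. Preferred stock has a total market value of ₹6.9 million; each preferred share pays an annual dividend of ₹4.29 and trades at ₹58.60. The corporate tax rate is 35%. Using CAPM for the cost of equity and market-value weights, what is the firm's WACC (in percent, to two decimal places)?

6.22%

Cost of equity via CAPM: Re = 1.94% + 1.24 × 4.15% = 7.0860%.
Cost of preferred: Rp = 4.29 / 58.6 = 7.3208%.
Market value of equity E = 140.01 × 0.54m = 75.6054m.
Total capital V = 75.6054 + 6.9 + 12.4 + 8.5 = 103.4054.
Equity: weight = 75.6054/103.4054 = 0.7312; cost = 7.086%.
Preferred: weight = 6.9/103.4054 = 0.0667; cost = 7.3208%.
Private placement notes: weight = 12.4/103.4054 = 0.1199; after-tax cost = 3.74% × (1 − 35%) = 2.4310%.
Revolver drawn: weight = 8.5/103.4054 = 0.0822; after-tax cost = 4.9% × (1 − 35%) = 3.1850%.
WACC = 0.7312 × 7.0860% + 0.0667 × 7.3208% + 0.1199 × 2.4310% + 0.0822 × 3.1850% = 6.2228%.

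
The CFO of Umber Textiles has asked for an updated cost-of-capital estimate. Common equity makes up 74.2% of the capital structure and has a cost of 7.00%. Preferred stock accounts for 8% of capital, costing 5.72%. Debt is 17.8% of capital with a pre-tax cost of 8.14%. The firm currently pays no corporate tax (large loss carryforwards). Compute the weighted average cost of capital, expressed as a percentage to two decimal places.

After-tax cost of debt = 8.14% × (1 − 0%) = 8.1400%.
WACC = 0.742 × 7.0000% + 0.080 × 5.7200% + 0.178 × 8.1400% = 7.1005%.

7.10%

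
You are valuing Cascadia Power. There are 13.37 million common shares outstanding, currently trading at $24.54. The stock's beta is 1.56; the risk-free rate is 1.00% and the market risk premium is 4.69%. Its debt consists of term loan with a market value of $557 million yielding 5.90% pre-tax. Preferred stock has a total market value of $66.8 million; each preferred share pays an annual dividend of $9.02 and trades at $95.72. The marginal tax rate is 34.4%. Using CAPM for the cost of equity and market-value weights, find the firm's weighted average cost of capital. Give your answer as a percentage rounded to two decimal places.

Cost of equity via CAPM: Re = 1.0% + 1.56 × 4.69% = 8.3164%.
Cost of preferred: Rp = 9.02 / 95.72 = 9.4233%.
Market value of equity E = 24.54 × 13.37m = 328.0998m.
Total capital V = 328.0998 + 66.8 + 557 = 951.8998.
Equity: weight = 328.0998/951.8998 = 0.3447; cost = 8.3164%.
Preferred: weight = 66.8/951.8998 = 0.0702; cost = 9.4233%.
Term loan: weight = 557/951.8998 = 0.5851; after-tax cost = 5.9% × (1 − 34.4%) = 3.8704%.
WACC = 0.3447 × 8.3164% + 0.0702 × 9.4233% + 0.5851 × 3.8704% = 5.7925%.

5.79%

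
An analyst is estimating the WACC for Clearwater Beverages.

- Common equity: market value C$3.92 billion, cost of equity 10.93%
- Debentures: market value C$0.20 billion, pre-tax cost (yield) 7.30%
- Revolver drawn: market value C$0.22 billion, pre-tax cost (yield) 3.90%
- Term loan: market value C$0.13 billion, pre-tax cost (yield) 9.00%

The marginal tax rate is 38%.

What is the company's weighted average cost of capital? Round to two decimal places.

Total capital V = 3.92 + 0.2 + 0.22 + 0.13 = 4.47.
Equity: weight = 3.92/4.47 = 0.8770; cost = 10.93%.
Debentures: weight = 0.2/4.47 = 0.0447; after-tax cost = 7.3% × (1 − 38%) = 4.5260%.
Revolver drawn: weight = 0.22/4.47 = 0.0492; after-tax cost = 3.9% × (1 − 38%) = 2.4180%.
Term loan: weight = 0.13/4.47 = 0.0291; after-tax cost = 9% × (1 − 38%) = 5.5800%.
WACC = 0.8770 × 10.9300% + 0.0447 × 4.5260% + 0.0492 × 2.4180% + 0.0291 × 5.5800% = 10.0689%.

10.07%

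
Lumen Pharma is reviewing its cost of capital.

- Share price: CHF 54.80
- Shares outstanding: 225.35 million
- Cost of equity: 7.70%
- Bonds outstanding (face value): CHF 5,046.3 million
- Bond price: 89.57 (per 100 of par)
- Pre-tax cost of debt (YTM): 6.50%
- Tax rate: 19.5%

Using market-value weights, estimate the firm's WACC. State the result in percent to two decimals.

7.04%

Market value of equity E = 54.8 × 225.35m = 12349.18m. Market value of debt D = 5046.3m × 89.57/100 = 4519.97091m.
Total capital V = 12349.18 + 4519.97091 = 16869.15091.
Equity: weight = 12349.18/16869.15091 = 0.7321; cost = 7.7%.
Bonds outstanding: weight = 4519.97091/16869.15091 = 0.2679; after-tax cost = 6.5% × (1 − 19.5%) = 5.2325%.
WACC = 0.7321 × 7.7000% + 0.2679 × 5.2325% = 7.0389%.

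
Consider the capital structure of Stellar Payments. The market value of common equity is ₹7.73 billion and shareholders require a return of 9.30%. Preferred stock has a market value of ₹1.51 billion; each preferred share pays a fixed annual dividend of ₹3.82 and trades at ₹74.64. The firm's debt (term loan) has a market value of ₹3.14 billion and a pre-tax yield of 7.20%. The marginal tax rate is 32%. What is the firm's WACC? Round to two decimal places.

Cost of preferred: Rp = 3.82 / 74.64 = 5.1179%.
Total capital V = 7.73 + 1.51 + 3.14 = 12.38.
Equity: weight = 7.73/12.38 = 0.6244; cost = 9.3%.
Preferred: weight = 1.51/12.38 = 0.1220; cost = 5.1179%.
Term loan: weight = 3.14/12.38 = 0.2536; after-tax cost = 7.2% × (1 − 32%) = 4.8960%.
WACC = 0.6244 × 9.3000% + 0.1220 × 5.1179% + 0.2536 × 4.8960% = 7.6729%.

7.67%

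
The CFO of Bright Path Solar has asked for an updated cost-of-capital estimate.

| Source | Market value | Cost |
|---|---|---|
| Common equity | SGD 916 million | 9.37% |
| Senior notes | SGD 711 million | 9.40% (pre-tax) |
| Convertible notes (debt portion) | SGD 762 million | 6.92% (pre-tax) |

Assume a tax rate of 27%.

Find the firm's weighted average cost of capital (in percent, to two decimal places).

Total capital V = 916 + 711 + 762 = 2389.
Equity: weight = 916/2389 = 0.3834; cost = 9.37%.
Senior notes: weight = 711/2389 = 0.2976; after-tax cost = 9.4% × (1 − 27%) = 6.8620%.
Convertible notes (debt portion): weight = 762/2389 = 0.3190; after-tax cost = 6.92% × (1 − 27%) = 5.0516%.
WACC = 0.3834 × 9.3700% + 0.2976 × 6.8620% + 0.3190 × 5.0516% = 7.2462%.

7.25%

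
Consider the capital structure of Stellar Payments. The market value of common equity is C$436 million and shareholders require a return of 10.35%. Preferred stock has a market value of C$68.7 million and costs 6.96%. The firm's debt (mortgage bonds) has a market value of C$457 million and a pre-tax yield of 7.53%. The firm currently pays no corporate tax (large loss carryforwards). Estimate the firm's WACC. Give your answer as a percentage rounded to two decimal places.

8.77%

Total capital V = 436 + 68.7 + 457 = 961.7.
Equity: weight = 436/961.7 = 0.4534; cost = 10.35%.
Preferred: weight = 68.7/961.7 = 0.0714; cost = 6.96%.
Mortgage bonds: weight = 457/961.7 = 0.4752; after-tax cost = 7.53% × (1 − 0%) = 7.5300%.
WACC = 0.4534 × 10.3500% + 0.0714 × 6.9600% + 0.4752 × 7.5300% = 8.7678%.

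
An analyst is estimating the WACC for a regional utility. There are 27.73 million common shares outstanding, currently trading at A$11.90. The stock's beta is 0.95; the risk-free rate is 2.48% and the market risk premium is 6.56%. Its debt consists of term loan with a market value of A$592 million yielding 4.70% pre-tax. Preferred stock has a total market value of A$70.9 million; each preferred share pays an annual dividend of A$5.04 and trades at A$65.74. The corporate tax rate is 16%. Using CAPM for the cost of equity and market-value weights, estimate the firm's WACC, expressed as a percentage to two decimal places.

5.80%

Cost of equity via CAPM: Re = 2.48% + 0.95 × 6.56% = 8.7120%.
Cost of preferred: Rp = 5.04 / 65.74 = 7.6666%.
Market value of equity E = 11.9 × 27.73m = 329.987m.
Total capital V = 329.987 + 70.9 + 592 = 992.887.
Equity: weight = 329.987/992.887 = 0.3324; cost = 8.712%.
Preferred: weight = 70.9/992.887 = 0.0714; cost = 7.6666%.
Term loan: weight = 592/992.887 = 0.5962; after-tax cost = 4.7% × (1 − 16%) = 3.9480%.
WACC = 0.3324 × 8.7120% + 0.0714 × 7.6666% + 0.5962 × 3.9480% = 5.7969%.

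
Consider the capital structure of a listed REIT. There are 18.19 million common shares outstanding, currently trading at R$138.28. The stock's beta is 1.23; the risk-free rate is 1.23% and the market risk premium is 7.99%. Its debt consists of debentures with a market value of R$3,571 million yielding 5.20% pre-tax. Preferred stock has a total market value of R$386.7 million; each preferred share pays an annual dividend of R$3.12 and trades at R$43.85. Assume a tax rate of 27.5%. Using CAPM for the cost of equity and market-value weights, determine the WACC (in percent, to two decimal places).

6.80%

Cost of equity via CAPM: Re = 1.23% + 1.23 × 7.99% = 11.0577%.
Cost of preferred: Rp = 3.12 / 43.85 = 7.1152%.
Market value of equity E = 138.28 × 18.19m = 2515.3132m.
Total capital V = 2515.3132 + 386.7 + 3571 = 6473.0132.
Equity: weight = 2515.3132/6473.0132 = 0.3886; cost = 11.0577%.
Preferred: weight = 386.7/6473.0132 = 0.0597; cost = 7.1152%.
Debentures: weight = 3571/6473.0132 = 0.5517; after-tax cost = 5.2% × (1 − 27.5%) = 3.7700%.
WACC = 0.3886 × 11.0577% + 0.0597 × 7.1152% + 0.5517 × 3.7700% = 6.8017%.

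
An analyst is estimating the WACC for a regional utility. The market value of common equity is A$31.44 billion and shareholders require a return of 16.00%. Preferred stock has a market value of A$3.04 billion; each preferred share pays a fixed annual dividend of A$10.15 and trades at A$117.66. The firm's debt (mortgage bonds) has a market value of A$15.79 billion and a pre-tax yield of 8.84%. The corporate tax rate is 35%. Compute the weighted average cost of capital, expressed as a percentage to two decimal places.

Cost of preferred: Rp = 10.15 / 117.66 = 8.6266%.
Total capital V = 31.44 + 3.04 + 15.79 = 50.27.
Equity: weight = 31.44/50.27 = 0.6254; cost = 16%.
Preferred: weight = 3.04/50.27 = 0.0605; cost = 8.6266%.
Mortgage bonds: weight = 15.79/50.27 = 0.3141; after-tax cost = 8.84% × (1 − 35%) = 5.7460%.
WACC = 0.6254 × 16.0000% + 0.0605 × 8.6266% + 0.3141 × 5.7460% = 12.3333%.

12.33%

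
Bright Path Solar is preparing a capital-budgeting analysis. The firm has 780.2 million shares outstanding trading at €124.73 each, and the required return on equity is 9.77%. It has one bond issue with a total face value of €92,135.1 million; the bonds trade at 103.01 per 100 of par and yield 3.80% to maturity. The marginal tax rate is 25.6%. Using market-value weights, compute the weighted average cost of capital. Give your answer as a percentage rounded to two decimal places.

Market value of equity E = 124.73 × 780.2m = 97314.346m. Market value of debt D = 92135.1m × 103.01/100 = 94908.36651m.
Total capital V = 97314.346 + 94908.36651 = 192222.71251.
Equity: weight = 97314.346/192222.71251 = 0.5063; cost = 9.77%.
Bonds outstanding: weight = 94908.36651/192222.71251 = 0.4937; after-tax cost = 3.8% × (1 − 25.6%) = 2.8272%.
WACC = 0.5063 × 9.7700% + 0.4937 × 2.8272% = 6.3421%.

6.34%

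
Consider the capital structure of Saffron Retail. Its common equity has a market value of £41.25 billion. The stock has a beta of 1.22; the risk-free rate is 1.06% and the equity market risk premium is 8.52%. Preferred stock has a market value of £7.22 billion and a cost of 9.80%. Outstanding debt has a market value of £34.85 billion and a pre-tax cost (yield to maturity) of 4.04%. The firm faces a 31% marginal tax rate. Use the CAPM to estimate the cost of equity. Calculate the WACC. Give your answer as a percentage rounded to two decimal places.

Cost of equity via CAPM: Re = 1.06% + 1.22 × 8.52% = 11.4544%.
Total capital V = 41.25 + 7.22 + 34.85 = 83.32.
Equity: weight = 41.25/83.32 = 0.4951; cost = 11.4544%.
Preferred: weight = 7.22/83.32 = 0.0867; cost = 9.8%.
Debt: weight = 34.85/83.32 = 0.4183; after-tax cost = 4.04% × (1 − 31%) = 2.7876%.
WACC = 0.4951 × 11.4544% + 0.0867 × 9.8000% + 0.4183 × 2.7876% = 7.6860%.

7.69%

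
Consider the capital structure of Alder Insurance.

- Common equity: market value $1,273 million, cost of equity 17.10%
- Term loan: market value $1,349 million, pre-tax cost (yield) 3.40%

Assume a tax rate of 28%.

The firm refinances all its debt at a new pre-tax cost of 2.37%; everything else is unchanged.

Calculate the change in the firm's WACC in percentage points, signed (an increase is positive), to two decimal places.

Current WACC:
Total capital V = 1273 + 1349 = 2622.
Equity: weight = 1273/2622 = 0.4855; cost = 17.1%.
Term loan: weight = 1349/2622 = 0.5145; after-tax cost = 3.4% × (1 − 28%) = 2.4480%.
WACC = 0.4855 × 17.1000% + 0.5145 × 2.4480% = 9.5617%.
After the change:
Total capital V = 1273 + 1349 = 2622.
Equity: weight = 1273/2622 = 0.4855; cost = 17.1%.
Term loan: weight = 1349/2622 = 0.5145; after-tax cost = 2.37% × (1 − 28%) = 1.7064%.
WACC = 0.4855 × 17.1000% + 0.5145 × 1.7064% = 9.1801%.
Change in WACC = 9.1801% − 9.5617% = -0.3815 pp.

-0.38 pp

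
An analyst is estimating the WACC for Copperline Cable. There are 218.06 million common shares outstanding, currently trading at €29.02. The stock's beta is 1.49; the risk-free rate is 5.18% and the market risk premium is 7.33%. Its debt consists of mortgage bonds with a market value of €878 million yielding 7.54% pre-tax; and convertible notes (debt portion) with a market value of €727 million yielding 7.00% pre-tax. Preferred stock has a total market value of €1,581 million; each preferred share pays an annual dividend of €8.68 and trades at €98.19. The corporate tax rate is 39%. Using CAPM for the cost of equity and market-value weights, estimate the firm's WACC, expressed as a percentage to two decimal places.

12.93%

Cost of equity via CAPM: Re = 5.18% + 1.49 × 7.33% = 16.1017%.
Cost of preferred: Rp = 8.68 / 98.19 = 8.8400%.
Market value of equity E = 29.02 × 218.06m = 6328.1012m.
Total capital V = 6328.1012 + 1581 + 878 + 727 = 9514.1012.
Equity: weight = 6328.1012/9514.1012 = 0.6651; cost = 16.1017%.
Preferred: weight = 1581/9514.1012 = 0.1662; cost = 8.84%.
Mortgage bonds: weight = 878/9514.1012 = 0.0923; after-tax cost = 7.54% × (1 − 39%) = 4.5994%.
Convertible notes (debt portion): weight = 727/9514.1012 = 0.0764; after-tax cost = 7% × (1 − 39%) = 4.2700%.
WACC = 0.6651 × 16.1017% + 0.1662 × 8.8400% + 0.0923 × 4.5994% + 0.0764 × 4.2700% = 12.9294%.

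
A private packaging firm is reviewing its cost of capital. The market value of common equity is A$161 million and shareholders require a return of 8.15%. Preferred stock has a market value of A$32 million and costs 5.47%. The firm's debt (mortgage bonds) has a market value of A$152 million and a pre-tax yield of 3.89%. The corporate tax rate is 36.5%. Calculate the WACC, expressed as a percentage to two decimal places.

Total capital V = 161 + 32 + 152 = 345.
Equity: weight = 161/345 = 0.4667; cost = 8.15%.
Preferred: weight = 32/345 = 0.0928; cost = 5.47%.
Mortgage bonds: weight = 152/345 = 0.4406; after-tax cost = 3.89% × (1 − 36.5%) = 2.4702%.
WACC = 0.4667 × 8.1500% + 0.0928 × 5.4700% + 0.4406 × 2.4702% = 5.3990%.

5.40%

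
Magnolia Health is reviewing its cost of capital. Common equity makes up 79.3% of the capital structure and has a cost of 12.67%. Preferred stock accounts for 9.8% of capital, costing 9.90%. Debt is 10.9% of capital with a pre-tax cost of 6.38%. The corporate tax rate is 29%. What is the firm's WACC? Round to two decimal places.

After-tax cost of debt = 6.38% × (1 − 29%) = 4.5298%.
WACC = 0.793 × 12.6700% + 0.098 × 9.9000% + 0.109 × 4.5298% = 11.5113%.

11.51%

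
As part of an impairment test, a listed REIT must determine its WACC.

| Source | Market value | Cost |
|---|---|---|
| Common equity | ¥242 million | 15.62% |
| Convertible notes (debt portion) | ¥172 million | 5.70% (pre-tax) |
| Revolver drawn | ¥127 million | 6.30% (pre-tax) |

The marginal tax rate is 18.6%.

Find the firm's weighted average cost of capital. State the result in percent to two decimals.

9.67%

Total capital V = 242 + 172 + 127 = 541.
Equity: weight = 242/541 = 0.4473; cost = 15.62%.
Convertible notes (debt portion): weight = 172/541 = 0.3179; after-tax cost = 5.7% × (1 − 18.6%) = 4.6398%.
Revolver drawn: weight = 127/541 = 0.2348; after-tax cost = 6.3% × (1 − 18.6%) = 5.1282%.
WACC = 0.4473 × 15.6200% + 0.3179 × 4.6398% + 0.2348 × 5.1282% = 9.6661%.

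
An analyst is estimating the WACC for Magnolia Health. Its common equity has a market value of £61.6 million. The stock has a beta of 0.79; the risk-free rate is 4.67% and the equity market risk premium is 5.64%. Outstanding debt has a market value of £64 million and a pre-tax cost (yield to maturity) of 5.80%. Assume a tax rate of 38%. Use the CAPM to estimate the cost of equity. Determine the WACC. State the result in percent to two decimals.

6.31%

Cost of equity via CAPM: Re = 4.67% + 0.79 × 5.64% = 9.1256%.
Total capital V = 61.6 + 64 = 125.6.
Equity: weight = 61.6/125.6 = 0.4904; cost = 9.1256%.
Debt: weight = 64/125.6 = 0.5096; after-tax cost = 5.8% × (1 − 38%) = 3.5960%.
WACC = 0.4904 × 9.1256% + 0.5096 × 3.5960% = 6.3080%.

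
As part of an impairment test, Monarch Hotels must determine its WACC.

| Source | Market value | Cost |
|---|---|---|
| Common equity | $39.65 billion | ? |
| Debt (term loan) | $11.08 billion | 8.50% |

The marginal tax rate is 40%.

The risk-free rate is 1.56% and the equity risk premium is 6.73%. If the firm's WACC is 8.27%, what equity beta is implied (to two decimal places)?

Total capital V = 39.65 + 11.08 = 50.73.
Equity weight = 39.65/50.73 = 0.7816.
Term loan weight = 11.08/50.73 = 0.2184.
Debt contribution = 0.2184 × 8.5% × (1 − 40%) = 1.1139%.
Required equity contribution = 8.27% − 1.1139% = 7.1561%  ⇒  Re = 9.1558%.
CAPM: 9.1558% = 1.56% + β × 6.73%  ⇒  β = 1.1287.

1.13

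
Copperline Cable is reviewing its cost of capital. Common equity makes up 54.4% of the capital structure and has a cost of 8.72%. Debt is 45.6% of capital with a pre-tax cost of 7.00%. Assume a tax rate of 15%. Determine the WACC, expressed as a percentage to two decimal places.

After-tax cost of debt = 7% × (1 − 15%) = 5.9500%.
WACC = 0.544 × 8.7200% + 0.456 × 5.9500% = 7.4569%.

7.46%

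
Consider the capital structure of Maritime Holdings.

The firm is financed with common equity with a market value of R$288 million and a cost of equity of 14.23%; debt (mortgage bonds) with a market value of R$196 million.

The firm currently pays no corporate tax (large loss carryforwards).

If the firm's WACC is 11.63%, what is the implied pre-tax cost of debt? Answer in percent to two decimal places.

Total capital V = 288 + 196 = 484.
Equity weight = 288/484 = 0.5950.
Mortgage bonds weight = 196/484 = 0.4050.
Equity contribution = 0.5950 × 14.23% = 8.4674%.
Remaining for debt = 11.63% − 8.4674% = 3.1626%.
Rd × (1 − 0%) × 0.4050 = 3.1626%  ⇒  Rd = 7.8096%.

7.81%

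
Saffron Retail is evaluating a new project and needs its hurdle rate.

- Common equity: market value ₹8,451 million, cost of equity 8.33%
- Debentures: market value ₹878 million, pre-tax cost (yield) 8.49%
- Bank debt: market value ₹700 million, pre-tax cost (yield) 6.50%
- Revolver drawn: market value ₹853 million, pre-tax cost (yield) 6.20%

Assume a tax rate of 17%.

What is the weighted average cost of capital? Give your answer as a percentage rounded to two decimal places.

7.79%

Total capital V = 8451 + 878 + 700 + 853 = 10882.
Equity: weight = 8451/10882 = 0.7766; cost = 8.33%.
Debentures: weight = 878/10882 = 0.0807; after-tax cost = 8.49% × (1 − 17%) = 7.0467%.
Bank debt: weight = 700/10882 = 0.0643; after-tax cost = 6.5% × (1 − 17%) = 5.3950%.
Revolver drawn: weight = 853/10882 = 0.0784; after-tax cost = 6.2% × (1 − 17%) = 5.1460%.
WACC = 0.7766 × 8.3300% + 0.0807 × 7.0467% + 0.0643 × 5.3950% + 0.0784 × 5.1460% = 7.7881%.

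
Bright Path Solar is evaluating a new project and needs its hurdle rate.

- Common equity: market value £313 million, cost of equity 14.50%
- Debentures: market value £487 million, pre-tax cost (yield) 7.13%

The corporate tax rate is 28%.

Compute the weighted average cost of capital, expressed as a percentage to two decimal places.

8.80%

Total capital V = 313 + 487 = 800.
Equity: weight = 313/800 = 0.3912; cost = 14.5%.
Debentures: weight = 487/800 = 0.6088; after-tax cost = 7.13% × (1 − 28%) = 5.1336%.
WACC = 0.3912 × 14.5000% + 0.6088 × 5.1336% = 8.7982%.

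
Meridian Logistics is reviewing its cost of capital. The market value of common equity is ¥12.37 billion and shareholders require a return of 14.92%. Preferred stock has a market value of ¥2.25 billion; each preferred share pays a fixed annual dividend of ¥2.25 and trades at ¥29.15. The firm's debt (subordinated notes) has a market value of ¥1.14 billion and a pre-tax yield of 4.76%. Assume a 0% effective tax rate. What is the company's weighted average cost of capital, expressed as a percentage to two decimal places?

13.16%

Cost of preferred: Rp = 2.25 / 29.15 = 7.7187%.
Total capital V = 12.37 + 2.25 + 1.14 = 15.76.
Equity: weight = 12.37/15.76 = 0.7849; cost = 14.92%.
Preferred: weight = 2.25/15.76 = 0.1428; cost = 7.7187%.
Subordinated notes: weight = 1.14/15.76 = 0.0723; after-tax cost = 4.76% × (1 − 0%) = 4.7600%.
WACC = 0.7849 × 14.9200% + 0.1428 × 7.7187% + 0.0723 × 4.7600% = 13.1570%.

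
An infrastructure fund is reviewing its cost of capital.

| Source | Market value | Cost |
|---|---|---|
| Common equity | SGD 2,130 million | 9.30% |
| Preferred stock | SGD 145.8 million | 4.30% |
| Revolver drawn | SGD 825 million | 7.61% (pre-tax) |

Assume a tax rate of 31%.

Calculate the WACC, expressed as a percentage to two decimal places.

Total capital V = 2130 + 145.8 + 825 = 3100.8.
Equity: weight = 2130/3100.8 = 0.6869; cost = 9.3%.
Preferred: weight = 145.8/3100.8 = 0.0470; cost = 4.3%.
Revolver drawn: weight = 825/3100.8 = 0.2661; after-tax cost = 7.61% × (1 − 31%) = 5.2509%.
WACC = 0.6869 × 9.3000% + 0.0470 × 4.3000% + 0.2661 × 5.2509% = 7.9876%.

7.99%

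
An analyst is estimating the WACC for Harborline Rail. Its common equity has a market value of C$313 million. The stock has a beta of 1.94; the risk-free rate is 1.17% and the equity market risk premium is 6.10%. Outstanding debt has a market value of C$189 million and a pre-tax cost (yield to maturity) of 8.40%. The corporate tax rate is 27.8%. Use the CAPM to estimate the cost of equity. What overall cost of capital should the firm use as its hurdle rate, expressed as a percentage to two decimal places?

Cost of equity via CAPM: Re = 1.17% + 1.94 × 6.1% = 13.0040%.
Total capital V = 313 + 189 = 502.
Equity: weight = 313/502 = 0.6235; cost = 13.004%.
Debt: weight = 189/502 = 0.3765; after-tax cost = 8.4% × (1 − 27.8%) = 6.0648%.
WACC = 0.6235 × 13.0040% + 0.3765 × 6.0648% = 10.3914%.

10.39%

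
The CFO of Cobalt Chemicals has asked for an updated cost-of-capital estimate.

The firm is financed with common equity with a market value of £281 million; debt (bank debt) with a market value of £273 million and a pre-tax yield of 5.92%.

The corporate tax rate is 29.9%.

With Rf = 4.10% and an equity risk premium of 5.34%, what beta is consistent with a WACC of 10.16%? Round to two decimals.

2.23

Total capital V = 281 + 273 = 554.
Equity weight = 281/554 = 0.5072.
Bank debt weight = 273/554 = 0.4928.
Debt contribution = 0.4928 × 5.92% × (1 − 29.9%) = 2.0450%.
Required equity contribution = 10.16% − 2.0450% = 8.1150%  ⇒  Re = 15.9990%.
CAPM: 15.9990% = 4.1% + β × 5.34%  ⇒  β = 2.2283.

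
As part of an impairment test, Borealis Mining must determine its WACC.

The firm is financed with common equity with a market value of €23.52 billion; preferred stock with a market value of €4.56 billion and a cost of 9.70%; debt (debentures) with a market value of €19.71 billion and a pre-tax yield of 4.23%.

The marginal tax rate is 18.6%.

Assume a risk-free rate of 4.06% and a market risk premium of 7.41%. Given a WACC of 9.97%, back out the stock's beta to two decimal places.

Total capital V = 23.52 + 4.56 + 19.71 = 47.79.
Equity weight = 23.52/47.79 = 0.4922.
Preferred weight = 4.56/47.79 = 0.0954.
Debentures weight = 19.71/47.79 = 0.4124.
Debt contribution = 0.4124 × 4.23% × (1 − 18.6%) = 1.4201%.
Preferred contribution = 0.0954 × 9.7% = 0.9255%.
Required equity contribution = 9.97% − 2.3456% = 7.6244%  ⇒  Re = 15.4919%.
CAPM: 15.4919% = 4.06% + β × 7.41%  ⇒  β = 1.5428.

1.54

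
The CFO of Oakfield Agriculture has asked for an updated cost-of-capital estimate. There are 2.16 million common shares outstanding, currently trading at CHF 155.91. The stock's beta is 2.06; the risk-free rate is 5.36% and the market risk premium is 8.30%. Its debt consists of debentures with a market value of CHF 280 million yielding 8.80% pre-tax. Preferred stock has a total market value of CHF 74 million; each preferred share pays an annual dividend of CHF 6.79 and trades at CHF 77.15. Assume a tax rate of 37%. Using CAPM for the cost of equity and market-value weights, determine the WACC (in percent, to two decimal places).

14.14%

Cost of equity via CAPM: Re = 5.36% + 2.06 × 8.3% = 22.4580%.
Cost of preferred: Rp = 6.79 / 77.15 = 8.8010%.
Market value of equity E = 155.91 × 2.16m = 336.7656m.
Total capital V = 336.7656 + 74 + 280 = 690.7656.
Equity: weight = 336.7656/690.7656 = 0.4875; cost = 22.458%.
Preferred: weight = 74/690.7656 = 0.1071; cost = 8.801%.
Debentures: weight = 280/690.7656 = 0.4053; after-tax cost = 8.8% × (1 − 37%) = 5.5440%.
WACC = 0.4875 × 22.4580% + 0.1071 × 8.8010% + 0.4053 × 5.5440% = 14.1389%.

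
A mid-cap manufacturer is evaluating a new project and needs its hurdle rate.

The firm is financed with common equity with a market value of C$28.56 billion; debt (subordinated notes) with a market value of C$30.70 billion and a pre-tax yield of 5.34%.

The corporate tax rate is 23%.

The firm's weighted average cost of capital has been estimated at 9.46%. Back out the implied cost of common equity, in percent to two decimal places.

15.21%

Total capital V = 28.56 + 30.7 = 59.26.
Equity weight = 28.56/59.26 = 0.4819.
Subordinated notes weight = 30.7/59.26 = 0.5181.
Debt contribution = 0.5181 × 5.34% × (1 − 23%) = 2.1301%.
Required equity contribution = 9.46% − 2.1301% = 7.3299%.
Re = 7.3299% / 0.4819 = 15.2089%.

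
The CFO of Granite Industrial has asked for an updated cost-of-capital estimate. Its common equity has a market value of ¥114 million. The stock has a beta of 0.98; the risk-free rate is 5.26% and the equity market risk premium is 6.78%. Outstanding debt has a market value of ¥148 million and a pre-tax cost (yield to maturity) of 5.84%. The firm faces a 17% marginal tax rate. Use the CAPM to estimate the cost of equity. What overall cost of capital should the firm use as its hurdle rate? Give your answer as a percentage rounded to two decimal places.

7.92%

Cost of equity via CAPM: Re = 5.26% + 0.98 × 6.78% = 11.9044%.
Total capital V = 114 + 148 = 262.
Equity: weight = 114/262 = 0.4351; cost = 11.9044%.
Debt: weight = 148/262 = 0.5649; after-tax cost = 5.84% × (1 − 17%) = 4.8472%.
WACC = 0.4351 × 11.9044% + 0.5649 × 4.8472% = 7.9179%.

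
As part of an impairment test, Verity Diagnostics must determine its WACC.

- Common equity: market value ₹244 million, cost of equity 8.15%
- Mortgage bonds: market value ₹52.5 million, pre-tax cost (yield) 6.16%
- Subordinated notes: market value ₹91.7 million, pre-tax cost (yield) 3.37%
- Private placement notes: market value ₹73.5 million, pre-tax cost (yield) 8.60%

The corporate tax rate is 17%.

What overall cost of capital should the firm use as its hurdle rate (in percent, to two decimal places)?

Total capital V = 244 + 52.5 + 91.7 + 73.5 = 461.7.
Equity: weight = 244/461.7 = 0.5285; cost = 8.15%.
Mortgage bonds: weight = 52.5/461.7 = 0.1137; after-tax cost = 6.16% × (1 − 17%) = 5.1128%.
Subordinated notes: weight = 91.7/461.7 = 0.1986; after-tax cost = 3.37% × (1 − 17%) = 2.7971%.
Private placement notes: weight = 73.5/461.7 = 0.1592; after-tax cost = 8.6% × (1 − 17%) = 7.1380%.
WACC = 0.5285 × 8.1500% + 0.1137 × 5.1128% + 0.1986 × 2.7971% + 0.1592 × 7.1380% = 6.5804%.

6.58%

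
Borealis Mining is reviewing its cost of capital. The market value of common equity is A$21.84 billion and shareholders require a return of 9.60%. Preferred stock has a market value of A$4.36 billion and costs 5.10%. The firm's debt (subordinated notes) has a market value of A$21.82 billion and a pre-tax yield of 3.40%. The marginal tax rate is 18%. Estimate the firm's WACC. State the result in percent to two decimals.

Total capital V = 21.84 + 4.36 + 21.82 = 48.02.
Equity: weight = 21.84/48.02 = 0.4548; cost = 9.6%.
Preferred: weight = 4.36/48.02 = 0.0908; cost = 5.1%.
Subordinated notes: weight = 21.82/48.02 = 0.4544; after-tax cost = 3.4% × (1 − 18%) = 2.7880%.
WACC = 0.4548 × 9.6000% + 0.0908 × 5.1000% + 0.4544 × 2.7880% = 6.0961%.

6.10%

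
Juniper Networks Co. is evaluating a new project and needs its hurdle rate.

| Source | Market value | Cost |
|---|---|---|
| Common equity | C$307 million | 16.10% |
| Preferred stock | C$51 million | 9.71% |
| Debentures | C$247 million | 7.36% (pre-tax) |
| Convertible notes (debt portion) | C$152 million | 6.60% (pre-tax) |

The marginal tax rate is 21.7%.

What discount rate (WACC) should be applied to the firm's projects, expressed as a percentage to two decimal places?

10.10%

Total capital V = 307 + 51 + 247 + 152 = 757.
Equity: weight = 307/757 = 0.4055; cost = 16.1%.
Preferred: weight = 51/757 = 0.0674; cost = 9.71%.
Debentures: weight = 247/757 = 0.3263; after-tax cost = 7.36% × (1 − 21.7%) = 5.7629%.
Convertible notes (debt portion): weight = 152/757 = 0.2008; after-tax cost = 6.6% × (1 − 21.7%) = 5.1678%.
WACC = 0.4055 × 16.1000% + 0.0674 × 9.7100% + 0.3263 × 5.7629% + 0.2008 × 5.1678% = 10.1015%.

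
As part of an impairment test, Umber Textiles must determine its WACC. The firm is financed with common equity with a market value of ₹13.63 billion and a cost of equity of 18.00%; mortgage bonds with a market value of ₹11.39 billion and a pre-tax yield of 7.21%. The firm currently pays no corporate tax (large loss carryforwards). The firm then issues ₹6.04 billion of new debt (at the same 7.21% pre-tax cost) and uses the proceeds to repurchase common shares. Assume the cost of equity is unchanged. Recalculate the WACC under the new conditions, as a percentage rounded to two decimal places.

10.48%

After the change:
Total capital V = 7.59 + 17.43 = 25.02.
Equity: weight = 7.59/25.02 = 0.3034; cost = 18%.
Mortgage bonds: weight = 17.43/25.02 = 0.6966; after-tax cost = 7.21% × (1 − 0%) = 7.2100%.
WACC = 0.3034 × 18.0000% + 0.6966 × 7.2100% = 10.4832%.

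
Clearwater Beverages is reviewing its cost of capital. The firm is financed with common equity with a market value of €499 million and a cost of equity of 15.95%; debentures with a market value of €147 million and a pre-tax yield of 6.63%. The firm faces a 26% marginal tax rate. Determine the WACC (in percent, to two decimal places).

13.44%

Total capital V = 499 + 147 = 646.
Equity: weight = 499/646 = 0.7724; cost = 15.95%.
Debentures: weight = 147/646 = 0.2276; after-tax cost = 6.63% × (1 − 26%) = 4.9062%.
WACC = 0.7724 × 15.9500% + 0.2276 × 4.9062% = 13.4369%.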